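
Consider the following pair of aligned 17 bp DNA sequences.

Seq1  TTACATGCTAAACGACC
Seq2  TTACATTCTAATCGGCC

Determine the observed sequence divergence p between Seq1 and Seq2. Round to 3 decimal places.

0.176

Mismatches occur at site 7 (G/T), site 12 (A/T), site 15 (A/G).
There are 3 differences over 17 sites, so p = 3/17 = 0.176.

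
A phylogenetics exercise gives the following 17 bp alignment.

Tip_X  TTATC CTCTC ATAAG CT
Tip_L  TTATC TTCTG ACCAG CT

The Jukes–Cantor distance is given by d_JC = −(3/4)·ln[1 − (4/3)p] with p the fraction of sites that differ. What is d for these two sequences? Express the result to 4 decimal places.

Differing sites — 6:C/T; 10:C/G; 12:T/C; 13:A/C.
p = 4/17 = 0.235294.
d = −0.75 · ln(1 − (4/3)·0.235294) = −0.75 · ln(0.686275) = −0.75 · (-0.376477) = 0.2824.

0.2824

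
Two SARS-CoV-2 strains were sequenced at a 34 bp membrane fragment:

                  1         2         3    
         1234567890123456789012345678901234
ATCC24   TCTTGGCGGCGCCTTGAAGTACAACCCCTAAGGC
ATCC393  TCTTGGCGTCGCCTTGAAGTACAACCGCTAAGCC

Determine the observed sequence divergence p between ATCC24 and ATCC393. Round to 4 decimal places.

0.0882

Differing sites — 9:G/T; 27:C/G; 33:G/C.
There are 3 differences over 34 sites, so p = 3/34 = 0.0882.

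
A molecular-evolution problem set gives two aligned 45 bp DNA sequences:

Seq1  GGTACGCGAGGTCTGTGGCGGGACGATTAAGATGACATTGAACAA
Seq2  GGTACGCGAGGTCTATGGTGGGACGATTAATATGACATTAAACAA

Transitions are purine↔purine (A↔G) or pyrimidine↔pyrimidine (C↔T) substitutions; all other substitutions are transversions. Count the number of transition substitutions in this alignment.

Mismatches occur at site 15 (G→A, transition), site 19 (C→T, transition), site 31 (G→T, transversion), site 40 (G→A, transition).
Of the 4 differences, 3 transitions and 1 transversion, so the answer is 3.

3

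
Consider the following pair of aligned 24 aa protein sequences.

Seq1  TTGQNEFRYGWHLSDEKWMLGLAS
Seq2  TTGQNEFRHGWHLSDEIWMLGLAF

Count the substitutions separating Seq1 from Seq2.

The sequences differ at positions 9 (Y/H), 17 (K/I), 24 (S/F).
That gives 3 mismatches out of 24 aligned sites, so the Hamming distance is 3.

3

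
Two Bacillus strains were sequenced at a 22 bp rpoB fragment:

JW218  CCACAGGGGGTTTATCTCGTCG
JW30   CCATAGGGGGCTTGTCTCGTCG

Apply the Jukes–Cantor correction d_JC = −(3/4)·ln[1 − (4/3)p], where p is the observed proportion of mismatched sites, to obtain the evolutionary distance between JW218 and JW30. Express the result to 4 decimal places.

Mismatches occur at site 4 (C↔T), site 11 (T↔C), site 14 (A↔G).
p = 3/22 = 0.136364.
d = −0.75 · ln(1 − (4/3)·0.136364) = −0.75 · ln(0.818181) = −0.75 · (-0.200672) = 0.1505.

0.1505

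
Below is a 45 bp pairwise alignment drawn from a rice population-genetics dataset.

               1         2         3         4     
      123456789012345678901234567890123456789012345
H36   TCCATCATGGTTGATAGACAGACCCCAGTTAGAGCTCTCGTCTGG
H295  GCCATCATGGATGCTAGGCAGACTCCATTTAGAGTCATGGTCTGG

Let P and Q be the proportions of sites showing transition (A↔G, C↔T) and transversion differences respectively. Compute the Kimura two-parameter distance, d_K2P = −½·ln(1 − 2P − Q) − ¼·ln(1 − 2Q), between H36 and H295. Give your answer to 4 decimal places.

Differing sites — 1:T/G (Tv); 11:T/A (Tv); 14:A/C (Tv); 18:A/G (Ti); 24:C/T (Ti); 28:G/T (Tv); 35:C/T (Ti); 36:T/C (Ti); 37:C/A (Tv); 39:C/G (Tv).
Of the 10 differences, 4 transitions and 6 transversions over 45 sites: P = 4/45 = 0.088889, Q = 6/45 = 0.133333.
d = −0.5·ln(0.688889) − 0.25·ln(0.733334) = −0.5·(-0.372675) − 0.25·(-0.310154) = 0.2639.

0.2639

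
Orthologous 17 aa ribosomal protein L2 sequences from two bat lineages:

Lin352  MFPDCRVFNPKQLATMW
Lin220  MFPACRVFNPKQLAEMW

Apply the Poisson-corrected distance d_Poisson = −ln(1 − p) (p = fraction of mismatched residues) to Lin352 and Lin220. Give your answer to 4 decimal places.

0.1252

Differing sites — 4:D/A; 15:T/E.
p = 2/17 = 0.117647.
d = −ln(1 − 0.117647) = −ln(0.882353) = 0.1252.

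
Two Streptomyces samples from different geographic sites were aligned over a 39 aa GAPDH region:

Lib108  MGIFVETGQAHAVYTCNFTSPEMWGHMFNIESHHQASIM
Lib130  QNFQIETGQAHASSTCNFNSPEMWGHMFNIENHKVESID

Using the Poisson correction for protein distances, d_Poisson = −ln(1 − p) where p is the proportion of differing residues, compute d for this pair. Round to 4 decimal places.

The sequences differ at positions 1 (M/Q), 2 (G/N), 3 (I/F), 4 (F/Q), 5 (V/I), 13 (V/S), 14 (Y/S), 19 (T/N), 32 (S/N), 34 (H/K), 35 (Q/V), 36 (A/E), 39 (M/D).
p = 13/39 = 0.333333.
d = −ln(1 − 0.333333) = −ln(0.666667) = 0.4055.

0.4055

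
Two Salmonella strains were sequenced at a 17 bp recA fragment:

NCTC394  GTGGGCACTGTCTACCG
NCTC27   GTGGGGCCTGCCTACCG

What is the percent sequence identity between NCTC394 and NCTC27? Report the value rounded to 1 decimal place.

82.4%

The sequences differ at positions 6 (C/G), 7 (A/C), 11 (T/C).
14 of the 17 sites match, so the percent identity is 14/17 × 100 = 82.4%.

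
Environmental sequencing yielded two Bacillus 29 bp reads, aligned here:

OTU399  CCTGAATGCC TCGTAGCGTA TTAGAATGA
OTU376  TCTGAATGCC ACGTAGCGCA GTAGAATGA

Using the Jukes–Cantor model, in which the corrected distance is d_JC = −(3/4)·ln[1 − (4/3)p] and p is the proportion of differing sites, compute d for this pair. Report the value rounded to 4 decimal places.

0.1524

Mismatches occur at site 1 (C→T), site 11 (T→A), site 19 (T→C), site 21 (T→G).
p = 4/29 = 0.137931.
d = −0.75 · ln(1 − (4/3)·0.137931) = −0.75 · ln(0.816092) = −0.75 · (-0.203228) = 0.1524.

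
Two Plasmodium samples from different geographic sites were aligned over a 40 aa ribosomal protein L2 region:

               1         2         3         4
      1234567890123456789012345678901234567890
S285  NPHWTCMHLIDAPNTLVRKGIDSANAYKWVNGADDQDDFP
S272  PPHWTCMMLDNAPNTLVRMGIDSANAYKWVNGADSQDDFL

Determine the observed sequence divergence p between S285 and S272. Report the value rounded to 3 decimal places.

Mismatches occur at site 1 (N→P), site 8 (H→M), site 10 (I→D), site 11 (D→N), site 19 (K→M), site 35 (D→S), site 40 (P→L).
There are 7 differences over 40 sites, so p = 7/40 = 0.175.

0.175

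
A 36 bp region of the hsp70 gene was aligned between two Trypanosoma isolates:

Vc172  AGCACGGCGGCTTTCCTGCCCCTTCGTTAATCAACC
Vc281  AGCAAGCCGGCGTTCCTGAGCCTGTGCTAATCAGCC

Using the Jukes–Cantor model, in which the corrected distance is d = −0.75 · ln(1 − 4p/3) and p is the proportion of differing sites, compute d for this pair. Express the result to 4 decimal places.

0.3041

The sequences differ at positions 5 (C/A), 7 (G/C), 12 (T/G), 19 (C/A), 20 (C/G), 24 (T/G), 25 (C/T), 27 (T/C), 34 (A/G).
p = 9/36 = 0.250000.
d = −0.75 · ln(1 − (4/3)·0.250000) = −0.75 · ln(0.666667) = −0.75 · (-0.405465) = 0.3041.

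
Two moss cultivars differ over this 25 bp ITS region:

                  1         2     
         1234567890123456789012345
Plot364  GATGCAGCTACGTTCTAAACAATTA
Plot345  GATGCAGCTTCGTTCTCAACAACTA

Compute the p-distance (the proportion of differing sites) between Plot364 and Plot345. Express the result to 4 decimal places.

0.1200

The sequences differ at positions 10 (A/T), 17 (A/C), 23 (T/C).
There are 3 differences over 25 sites, so p = 3/25 = 0.1200.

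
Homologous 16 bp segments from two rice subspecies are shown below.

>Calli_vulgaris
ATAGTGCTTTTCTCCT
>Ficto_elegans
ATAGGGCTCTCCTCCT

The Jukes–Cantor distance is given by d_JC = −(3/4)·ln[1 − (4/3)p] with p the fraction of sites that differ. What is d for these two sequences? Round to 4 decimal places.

The sequences differ at positions 5 (T/G), 9 (T/C), 11 (T/C).
p = 3/16 = 0.187500.
d = −0.75 · ln(1 − (4/3)·0.187500) = −0.75 · ln(0.750000) = −0.75 · (-0.287682) = 0.2158.

0.2158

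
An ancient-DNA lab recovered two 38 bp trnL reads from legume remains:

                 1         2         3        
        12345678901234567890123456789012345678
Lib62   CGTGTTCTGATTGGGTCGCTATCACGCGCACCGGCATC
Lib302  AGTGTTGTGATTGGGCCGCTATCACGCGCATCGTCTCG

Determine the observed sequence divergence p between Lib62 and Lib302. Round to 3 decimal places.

0.211

The sequences differ at positions 1 (C/A), 7 (C/G), 16 (T/C), 31 (C/T), 34 (G/T), 36 (A/T), 37 (T/C), 38 (C/G).
There are 8 differences over 38 sites, so p = 8/38 = 0.211.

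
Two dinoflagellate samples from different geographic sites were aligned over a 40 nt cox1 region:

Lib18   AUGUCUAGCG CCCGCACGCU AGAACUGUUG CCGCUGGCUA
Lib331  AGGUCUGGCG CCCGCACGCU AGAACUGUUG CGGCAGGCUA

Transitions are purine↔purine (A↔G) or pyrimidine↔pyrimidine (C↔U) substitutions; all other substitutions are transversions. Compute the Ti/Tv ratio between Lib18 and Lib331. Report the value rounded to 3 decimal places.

Differing sites — 2:U/G (Tv); 7:A/G (Ti); 32:C/G (Tv); 35:U/A (Tv).
Of the 4 differences, 1 transition and 3 transversions, so Ti/Tv = 1/3 = 0.333.

0.333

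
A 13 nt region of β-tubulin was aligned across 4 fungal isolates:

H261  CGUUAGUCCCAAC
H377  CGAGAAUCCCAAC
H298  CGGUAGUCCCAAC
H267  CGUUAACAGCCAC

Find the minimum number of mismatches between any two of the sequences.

1

Pairwise Hamming distances:
  H261 vs H377: 3
  H261 vs H298: 1
  H261 vs H267: 5
  H377 vs H298: 3
  H377 vs H267: 6
  H298 vs H267: 6
The smallest is 1, between H261 and H298.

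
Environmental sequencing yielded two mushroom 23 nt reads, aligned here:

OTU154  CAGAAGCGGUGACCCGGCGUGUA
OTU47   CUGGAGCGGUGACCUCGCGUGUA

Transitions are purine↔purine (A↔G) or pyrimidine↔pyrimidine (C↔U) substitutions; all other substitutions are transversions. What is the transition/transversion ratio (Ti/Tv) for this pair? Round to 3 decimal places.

1.000

Mismatches occur at site 2 (A→U, transversion), site 4 (A→G, transition), site 15 (C→U, transition), site 16 (G→C, transversion).
Of the 4 differences, 2 transitions and 2 transversions, so Ti/Tv = 2/2 = 1.000.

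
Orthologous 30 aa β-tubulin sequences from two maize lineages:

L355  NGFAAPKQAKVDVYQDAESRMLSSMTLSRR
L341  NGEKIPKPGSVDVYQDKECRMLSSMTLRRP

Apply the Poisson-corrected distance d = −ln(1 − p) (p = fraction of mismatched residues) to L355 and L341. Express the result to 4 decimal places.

0.4055

Differing sites — 3:F/E; 4:A/K; 5:A/I; 8:Q/P; 9:A/G; 10:K/S; 17:A/K; 19:S/C; 28:S/R; 30:R/P.
p = 10/30 = 0.333333.
d = −ln(1 − 0.333333) = −ln(0.666667) = 0.4055.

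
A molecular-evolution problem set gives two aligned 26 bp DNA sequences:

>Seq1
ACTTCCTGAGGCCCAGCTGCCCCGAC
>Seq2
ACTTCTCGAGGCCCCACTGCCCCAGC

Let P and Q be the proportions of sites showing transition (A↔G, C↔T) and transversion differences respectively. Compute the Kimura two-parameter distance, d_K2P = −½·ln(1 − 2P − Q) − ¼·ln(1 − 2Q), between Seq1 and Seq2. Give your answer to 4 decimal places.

0.2950

Differing sites — 6:C/T (Ti); 7:T/C (Ti); 15:A/C (Tv); 16:G/A (Ti); 24:G/A (Ti); 25:A/G (Ti).
Of the 6 differences, 5 transitions and 1 transversion over 26 sites: P = 5/26 = 0.192308, Q = 1/26 = 0.038462.
d = −0.5·ln(0.576922) − 0.25·ln(0.923076) = −0.5·(-0.550048) − 0.25·(-0.080044) = 0.2950.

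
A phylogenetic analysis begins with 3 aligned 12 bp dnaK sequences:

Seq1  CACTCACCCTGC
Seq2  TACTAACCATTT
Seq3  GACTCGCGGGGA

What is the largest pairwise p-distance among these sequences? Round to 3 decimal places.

0.667

Pairwise Hamming distances:
  Seq1 vs Seq2: 5
  Seq1 vs Seq3: 6
  Seq2 vs Seq3: 8
The largest is 8 mismatches, between Seq2 and Seq3; p = 8/12 = 0.667.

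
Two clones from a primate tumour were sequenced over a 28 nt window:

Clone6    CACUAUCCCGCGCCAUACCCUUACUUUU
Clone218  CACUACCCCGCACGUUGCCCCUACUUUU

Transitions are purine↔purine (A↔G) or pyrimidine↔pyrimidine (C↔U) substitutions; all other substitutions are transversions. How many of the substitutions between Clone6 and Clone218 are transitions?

4

Differing sites — 6:U/C (Ti); 12:G/A (Ti); 14:C/G (Tv); 15:A/U (Tv); 17:A/G (Ti); 21:U/C (Ti).
Of the 6 differences, 4 transitions and 2 transversions, so the answer is 4.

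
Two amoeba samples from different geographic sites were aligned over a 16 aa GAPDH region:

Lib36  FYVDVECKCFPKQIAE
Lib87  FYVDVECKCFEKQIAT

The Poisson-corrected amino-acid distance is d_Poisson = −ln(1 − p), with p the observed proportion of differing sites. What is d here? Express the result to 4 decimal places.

0.1335

Mismatches occur at site 11 (P↔E), site 16 (E↔T).
p = 2/16 = 0.125000.
d = −ln(1 − 0.125000) = −ln(0.875000) = 0.1335.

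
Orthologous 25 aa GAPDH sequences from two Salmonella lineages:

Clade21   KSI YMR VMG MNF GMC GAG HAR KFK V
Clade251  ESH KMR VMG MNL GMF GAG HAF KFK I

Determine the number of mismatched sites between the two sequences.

Mismatches occur at site 1 (K/E), site 3 (I/H), site 4 (Y/K), site 12 (F/L), site 15 (C/F), site 21 (R/F), site 25 (V/I).
That gives 7 mismatches out of 25 aligned sites, so the Hamming distance is 7.

7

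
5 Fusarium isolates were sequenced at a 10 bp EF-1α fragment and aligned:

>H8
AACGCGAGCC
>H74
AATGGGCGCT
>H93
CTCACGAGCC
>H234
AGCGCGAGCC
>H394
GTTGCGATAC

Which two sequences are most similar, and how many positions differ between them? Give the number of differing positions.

Pairwise Hamming distances:
  H8 vs H74: 4
  H8 vs H93: 3
  H8 vs H234: 1
  H8 vs H394: 5
  H74 vs H93: 7
  H74 vs H234: 5
  H74 vs H394: 7
  H93 vs H234: 3
  H93 vs H394: 5
  H234 vs H394: 5
The smallest is 1, between H8 and H234.

1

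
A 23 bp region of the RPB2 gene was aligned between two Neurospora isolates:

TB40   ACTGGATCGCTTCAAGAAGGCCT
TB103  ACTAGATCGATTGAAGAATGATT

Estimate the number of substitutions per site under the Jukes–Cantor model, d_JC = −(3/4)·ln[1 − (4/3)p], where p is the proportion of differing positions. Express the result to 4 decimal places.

0.3206

Differing sites — 4:G/A; 10:C/A; 13:C/G; 19:G/T; 21:C/A; 22:C/T.
p = 6/23 = 0.260870.
d = −0.75 · ln(1 − (4/3)·0.260870) = −0.75 · ln(0.652173) = −0.75 · (-0.427445) = 0.3206.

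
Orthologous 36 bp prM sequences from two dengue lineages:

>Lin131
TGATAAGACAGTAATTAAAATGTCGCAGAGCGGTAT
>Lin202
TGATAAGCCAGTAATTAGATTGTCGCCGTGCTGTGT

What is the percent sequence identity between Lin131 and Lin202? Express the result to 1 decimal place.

Mismatches occur at site 8 (A/C), site 18 (A/G), site 20 (A/T), site 27 (A/C), site 29 (A/T), site 32 (G/T), site 35 (A/G).
29 of the 36 sites match, so the percent identity is 29/36 × 100 = 80.6%.

80.6%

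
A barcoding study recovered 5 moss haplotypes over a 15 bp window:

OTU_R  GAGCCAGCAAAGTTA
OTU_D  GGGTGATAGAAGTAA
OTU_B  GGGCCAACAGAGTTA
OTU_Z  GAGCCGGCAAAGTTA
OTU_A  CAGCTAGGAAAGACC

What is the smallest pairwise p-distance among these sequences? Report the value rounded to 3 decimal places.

Pairwise Hamming distances:
  OTU_R vs OTU_D: 7
  OTU_R vs OTU_B: 3
  OTU_R vs OTU_Z: 1
  OTU_R vs OTU_A: 6
  OTU_D vs OTU_B: 7
  OTU_D vs OTU_Z: 8
  OTU_D vs OTU_A: 10
  OTU_B vs OTU_Z: 4
  OTU_B vs OTU_A: 9
  OTU_Z vs OTU_A: 7
The smallest is 1 mismatch, between OTU_R and OTU_Z; p = 1/15 = 0.067.

0.067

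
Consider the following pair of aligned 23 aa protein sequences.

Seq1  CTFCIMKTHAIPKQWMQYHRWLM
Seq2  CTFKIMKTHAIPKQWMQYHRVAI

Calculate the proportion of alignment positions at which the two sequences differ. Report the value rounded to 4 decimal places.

0.1739

The sequences differ at positions 4 (C/K), 21 (W/V), 22 (L/A), 23 (M/I).
There are 4 differences over 23 sites, so p = 4/23 = 0.1739.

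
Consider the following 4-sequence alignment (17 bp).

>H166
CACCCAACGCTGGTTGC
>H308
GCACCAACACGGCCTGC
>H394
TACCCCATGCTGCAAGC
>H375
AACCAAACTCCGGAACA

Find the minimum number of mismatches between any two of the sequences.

Pairwise Hamming distances:
  H166 vs H308: 7
  H166 vs H394: 6
  H166 vs H375: 8
  H308 vs H394: 9
  H308 vs H375: 11
  H394 vs H375: 9
The smallest is 6, between H166 and H394.

6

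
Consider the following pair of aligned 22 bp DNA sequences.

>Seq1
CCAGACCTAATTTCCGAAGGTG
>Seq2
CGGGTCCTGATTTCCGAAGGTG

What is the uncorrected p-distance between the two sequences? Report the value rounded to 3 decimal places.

0.182

Mismatches occur at site 2 (C/G), site 3 (A/G), site 5 (A/T), site 9 (A/G).
There are 4 differences over 22 sites, so p = 4/22 = 0.182.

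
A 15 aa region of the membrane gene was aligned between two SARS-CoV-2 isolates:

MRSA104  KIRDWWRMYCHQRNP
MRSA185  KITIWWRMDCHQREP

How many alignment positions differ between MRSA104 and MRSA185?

4

Differing sites — 3:R/T; 4:D/I; 9:Y/D; 14:N/E.
That gives 4 mismatches out of 15 aligned sites, so the Hamming distance is 4.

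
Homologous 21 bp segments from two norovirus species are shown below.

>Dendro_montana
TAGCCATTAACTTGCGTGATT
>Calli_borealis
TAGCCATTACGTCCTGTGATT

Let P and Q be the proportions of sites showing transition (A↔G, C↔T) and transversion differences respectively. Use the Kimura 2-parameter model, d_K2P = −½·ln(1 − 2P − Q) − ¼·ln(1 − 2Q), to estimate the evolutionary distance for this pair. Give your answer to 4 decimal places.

0.2869

Differing sites — 10:A/C (Tv); 11:C/G (Tv); 13:T/C (Ti); 14:G/C (Tv); 15:C/T (Ti).
Of the 5 differences, 2 transitions and 3 transversions over 21 sites: P = 2/21 = 0.095238, Q = 3/21 = 0.142857.
d = −0.5·ln(0.666667) − 0.25·ln(0.714286) = −0.5·(-0.405465) − 0.25·(-0.336472) = 0.2869.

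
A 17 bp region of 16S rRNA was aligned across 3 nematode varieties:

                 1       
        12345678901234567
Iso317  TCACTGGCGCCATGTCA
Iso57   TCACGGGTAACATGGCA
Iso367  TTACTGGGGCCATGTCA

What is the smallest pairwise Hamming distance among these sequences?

2

Pairwise Hamming distances:
  Iso317 vs Iso57: 5
  Iso317 vs Iso367: 2
  Iso57 vs Iso367: 6
The smallest is 2, between Iso317 and Iso367.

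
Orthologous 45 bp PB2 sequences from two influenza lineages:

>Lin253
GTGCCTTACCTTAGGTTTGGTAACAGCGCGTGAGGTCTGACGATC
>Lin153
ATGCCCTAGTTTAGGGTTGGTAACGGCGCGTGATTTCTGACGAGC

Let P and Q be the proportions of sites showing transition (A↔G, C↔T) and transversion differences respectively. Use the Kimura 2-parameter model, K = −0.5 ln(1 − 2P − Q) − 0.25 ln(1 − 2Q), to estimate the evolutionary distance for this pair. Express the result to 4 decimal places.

The sequences differ at positions 1 (G/A, transition), 6 (T/C, transition), 9 (C/G, transversion), 10 (C/T, transition), 16 (T/G, transversion), 25 (A/G, transition), 34 (G/T, transversion), 35 (G/T, transversion), 44 (T/G, transversion).
Of the 9 differences, 4 transitions and 5 transversions over 45 sites: P = 4/45 = 0.088889, Q = 5/45 = 0.111111.
d = −0.5·ln(0.711111) − 0.25·ln(0.777778) = −0.5·(-0.340927) − 0.25·(-0.251314) = 0.2333.

0.2333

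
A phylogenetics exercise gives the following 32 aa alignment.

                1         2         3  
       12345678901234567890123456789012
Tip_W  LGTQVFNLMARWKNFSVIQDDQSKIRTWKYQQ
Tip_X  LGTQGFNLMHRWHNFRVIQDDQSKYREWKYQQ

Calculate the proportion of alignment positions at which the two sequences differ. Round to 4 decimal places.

0.1875

Differing sites — 5:V/G; 10:A/H; 13:K/H; 16:S/R; 25:I/Y; 27:T/E.
There are 6 differences over 32 sites, so p = 6/32 = 0.1875.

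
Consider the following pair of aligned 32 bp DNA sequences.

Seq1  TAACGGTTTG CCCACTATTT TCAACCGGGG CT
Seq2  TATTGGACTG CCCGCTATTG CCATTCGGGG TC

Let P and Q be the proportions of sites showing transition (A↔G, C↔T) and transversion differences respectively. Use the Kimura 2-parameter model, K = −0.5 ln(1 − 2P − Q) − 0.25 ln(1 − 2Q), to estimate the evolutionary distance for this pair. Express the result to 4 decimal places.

The sequences differ at positions 3 (A/T, transversion), 4 (C/T, transition), 7 (T/A, transversion), 8 (T/C, transition), 14 (A/G, transition), 20 (T/G, transversion), 21 (T/C, transition), 24 (A/T, transversion), 25 (C/T, transition), 31 (C/T, transition), 32 (T/C, transition).
Of the 11 differences, 7 transitions and 4 transversions over 32 sites: P = 7/32 = 0.218750, Q = 4/32 = 0.125000.
d = −0.5·ln(0.437500) − 0.25·ln(0.750000) = −0.5·(-0.826679) − 0.25·(-0.287682) = 0.4853.

0.4853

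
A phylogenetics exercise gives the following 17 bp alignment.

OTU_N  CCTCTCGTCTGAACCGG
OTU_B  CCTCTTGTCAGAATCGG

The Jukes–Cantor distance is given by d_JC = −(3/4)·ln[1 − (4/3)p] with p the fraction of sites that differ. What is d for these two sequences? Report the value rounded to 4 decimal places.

0.2012

Mismatches occur at site 6 (C/T), site 10 (T/A), site 14 (C/T).
p = 3/17 = 0.176471.
d = −0.75 · ln(1 − (4/3)·0.176471) = −0.75 · ln(0.764705) = −0.75 · (-0.268265) = 0.2012.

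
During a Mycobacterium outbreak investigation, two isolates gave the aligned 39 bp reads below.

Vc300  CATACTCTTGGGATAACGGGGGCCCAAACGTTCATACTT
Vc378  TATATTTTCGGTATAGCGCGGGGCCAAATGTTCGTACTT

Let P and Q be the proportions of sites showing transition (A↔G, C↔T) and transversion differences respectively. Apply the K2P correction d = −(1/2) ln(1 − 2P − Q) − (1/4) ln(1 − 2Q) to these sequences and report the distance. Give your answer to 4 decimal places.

0.3280

Differing sites — 1:C/T (Ti); 5:C/T (Ti); 7:C/T (Ti); 9:T/C (Ti); 12:G/T (Tv); 16:A/G (Ti); 19:G/C (Tv); 23:C/G (Tv); 29:C/T (Ti); 34:A/G (Ti).
Of the 10 differences, 7 transitions and 3 transversions over 39 sites: P = 7/39 = 0.179487, Q = 3/39 = 0.076923.
d = −0.5·ln(0.564103) − 0.25·ln(0.846154) = −0.5·(-0.572518) − 0.25·(-0.167054) = 0.3280.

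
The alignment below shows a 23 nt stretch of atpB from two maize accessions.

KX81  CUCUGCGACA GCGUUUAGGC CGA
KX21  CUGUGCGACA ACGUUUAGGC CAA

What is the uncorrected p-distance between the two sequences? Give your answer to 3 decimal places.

0.130

Mismatches occur at site 3 (C→G), site 11 (G→A), site 22 (G→A).
There are 3 differences over 23 sites, so p = 3/23 = 0.130.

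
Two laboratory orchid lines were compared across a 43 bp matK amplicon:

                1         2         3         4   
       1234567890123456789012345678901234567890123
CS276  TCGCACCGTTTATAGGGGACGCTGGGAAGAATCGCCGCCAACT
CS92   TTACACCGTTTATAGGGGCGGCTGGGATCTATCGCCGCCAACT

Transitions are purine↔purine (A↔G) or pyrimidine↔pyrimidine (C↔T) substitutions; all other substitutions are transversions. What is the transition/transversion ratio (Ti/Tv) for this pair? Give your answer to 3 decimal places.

Mismatches occur at site 2 (C↔T, transition), site 3 (G↔A, transition), site 19 (A↔C, transversion), site 20 (C↔G, transversion), site 28 (A↔T, transversion), site 29 (G↔C, transversion), site 30 (A↔T, transversion).
Of the 7 differences, 2 transitions and 5 transversions, so Ti/Tv = 2/5 = 0.400.

0.400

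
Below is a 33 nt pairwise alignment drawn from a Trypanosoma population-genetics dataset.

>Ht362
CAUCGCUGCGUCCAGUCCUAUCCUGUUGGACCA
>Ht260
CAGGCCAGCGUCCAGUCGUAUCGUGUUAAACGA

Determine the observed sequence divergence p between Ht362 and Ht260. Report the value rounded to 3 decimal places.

Mismatches occur at site 3 (U→G), site 4 (C→G), site 5 (G→C), site 7 (U→A), site 18 (C→G), site 23 (C→G), site 28 (G→A), site 29 (G→A), site 32 (C→G).
There are 9 differences over 33 sites, so p = 9/33 = 0.273.

0.273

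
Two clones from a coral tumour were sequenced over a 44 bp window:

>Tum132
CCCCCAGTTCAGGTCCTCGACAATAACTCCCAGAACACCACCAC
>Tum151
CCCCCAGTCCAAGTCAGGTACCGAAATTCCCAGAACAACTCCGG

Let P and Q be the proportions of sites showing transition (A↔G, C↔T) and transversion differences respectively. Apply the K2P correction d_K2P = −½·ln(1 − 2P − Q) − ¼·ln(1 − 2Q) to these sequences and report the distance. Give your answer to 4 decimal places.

Mismatches occur at site 9 (T↔C, transition), site 12 (G↔A, transition), site 16 (C↔A, transversion), site 17 (T↔G, transversion), site 18 (C↔G, transversion), site 19 (G↔T, transversion), site 22 (A↔C, transversion), site 23 (A↔G, transition), site 24 (T↔A, transversion), site 27 (C↔T, transition), site 38 (C↔A, transversion), site 40 (A↔T, transversion), site 43 (A↔G, transition), site 44 (C↔G, transversion).
Of the 14 differences, 5 transitions and 9 transversions over 44 sites: P = 5/44 = 0.113636, Q = 9/44 = 0.204545.
d = −0.5·ln(0.568183) − 0.25·ln(0.590910) = −0.5·(-0.565312) − 0.25·(-0.526092) = 0.4142.

0.4142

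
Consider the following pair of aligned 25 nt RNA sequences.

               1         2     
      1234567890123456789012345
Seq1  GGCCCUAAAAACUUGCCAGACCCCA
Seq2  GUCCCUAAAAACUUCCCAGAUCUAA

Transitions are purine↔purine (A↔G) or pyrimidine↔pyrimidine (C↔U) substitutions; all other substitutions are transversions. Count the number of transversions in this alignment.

The sequences differ at positions 2 (G/U, transversion), 15 (G/C, transversion), 21 (C/U, transition), 23 (C/U, transition), 24 (C/A, transversion).
Of the 5 differences, 2 transitions and 3 transversions, so the answer is 3.

3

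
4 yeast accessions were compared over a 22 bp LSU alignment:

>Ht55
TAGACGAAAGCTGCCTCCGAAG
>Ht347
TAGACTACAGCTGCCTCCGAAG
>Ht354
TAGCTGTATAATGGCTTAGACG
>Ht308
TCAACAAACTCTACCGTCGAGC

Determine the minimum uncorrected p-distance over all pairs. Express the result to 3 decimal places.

Pairwise Hamming distances:
  Ht55 vs Ht347: 2
  Ht55 vs Ht354: 10
  Ht55 vs Ht308: 10
  Ht347 vs Ht354: 12
  Ht347 vs Ht308: 11
  Ht354 vs Ht308: 15
The smallest is 2 mismatches, between Ht55 and Ht347; p = 2/22 = 0.091.

0.091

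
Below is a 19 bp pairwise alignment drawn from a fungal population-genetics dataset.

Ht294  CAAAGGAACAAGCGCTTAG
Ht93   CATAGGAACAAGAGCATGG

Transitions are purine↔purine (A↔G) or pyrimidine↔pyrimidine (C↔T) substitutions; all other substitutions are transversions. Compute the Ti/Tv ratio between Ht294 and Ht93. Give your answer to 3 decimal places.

0.333

Differing sites — 3:A/T (Tv); 13:C/A (Tv); 16:T/A (Tv); 18:A/G (Ti).
Of the 4 differences, 1 transition and 3 transversions, so Ti/Tv = 1/3 = 0.333.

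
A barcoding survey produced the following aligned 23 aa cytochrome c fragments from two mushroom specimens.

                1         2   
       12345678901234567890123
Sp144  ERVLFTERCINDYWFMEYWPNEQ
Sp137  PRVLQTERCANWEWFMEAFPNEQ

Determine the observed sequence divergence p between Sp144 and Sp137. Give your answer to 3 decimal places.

0.304

The sequences differ at positions 1 (E/P), 5 (F/Q), 10 (I/A), 12 (D/W), 13 (Y/E), 18 (Y/A), 19 (W/F).
There are 7 differences over 23 sites, so p = 7/23 = 0.304.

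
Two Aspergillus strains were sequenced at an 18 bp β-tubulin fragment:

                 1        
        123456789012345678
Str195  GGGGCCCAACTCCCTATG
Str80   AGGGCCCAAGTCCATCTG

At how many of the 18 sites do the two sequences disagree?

4

Mismatches occur at site 1 (G/A), site 10 (C/G), site 14 (C/A), site 16 (A/C).
That gives 4 mismatches out of 18 aligned sites, so the Hamming distance is 4.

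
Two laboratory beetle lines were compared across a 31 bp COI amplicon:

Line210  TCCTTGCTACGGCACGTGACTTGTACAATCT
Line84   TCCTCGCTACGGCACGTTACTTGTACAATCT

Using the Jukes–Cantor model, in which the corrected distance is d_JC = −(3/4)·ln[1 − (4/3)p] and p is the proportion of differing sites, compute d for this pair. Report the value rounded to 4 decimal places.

The sequences differ at positions 5 (T/C), 18 (G/T).
p = 2/31 = 0.064516.
d = −0.75 · ln(1 − (4/3)·0.064516) = −0.75 · ln(0.913979) = −0.75 · (-0.089948) = 0.0675.

0.0675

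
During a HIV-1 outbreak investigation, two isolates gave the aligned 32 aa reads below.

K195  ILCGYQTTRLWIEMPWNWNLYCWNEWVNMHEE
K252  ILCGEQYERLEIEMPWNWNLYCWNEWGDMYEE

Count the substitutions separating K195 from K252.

7

The sequences differ at positions 5 (Y/E), 7 (T/Y), 8 (T/E), 11 (W/E), 27 (V/G), 28 (N/D), 30 (H/Y).
That gives 7 mismatches out of 32 aligned sites, so the Hamming distance is 7.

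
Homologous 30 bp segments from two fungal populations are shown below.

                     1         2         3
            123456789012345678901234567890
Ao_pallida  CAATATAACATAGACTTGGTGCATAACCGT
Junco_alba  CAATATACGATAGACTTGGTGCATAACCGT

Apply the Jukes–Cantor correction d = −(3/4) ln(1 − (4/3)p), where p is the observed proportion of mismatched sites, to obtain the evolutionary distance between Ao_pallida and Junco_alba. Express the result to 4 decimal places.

The sequences differ at positions 8 (A/C), 9 (C/G).
p = 2/30 = 0.066667.
d = −0.75 · ln(1 − (4/3)·0.066667) = −0.75 · ln(0.911111) = −0.75 · (-0.093091) = 0.0698.

0.0698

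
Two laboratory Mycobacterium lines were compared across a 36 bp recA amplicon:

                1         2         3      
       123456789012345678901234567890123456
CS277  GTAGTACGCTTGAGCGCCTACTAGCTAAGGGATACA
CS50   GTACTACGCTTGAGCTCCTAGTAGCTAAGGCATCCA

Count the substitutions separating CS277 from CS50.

Mismatches occur at site 4 (G/C), site 16 (G/T), site 21 (C/G), site 31 (G/C), site 34 (A/C).
That gives 5 mismatches out of 36 aligned sites, so the Hamming distance is 5.

5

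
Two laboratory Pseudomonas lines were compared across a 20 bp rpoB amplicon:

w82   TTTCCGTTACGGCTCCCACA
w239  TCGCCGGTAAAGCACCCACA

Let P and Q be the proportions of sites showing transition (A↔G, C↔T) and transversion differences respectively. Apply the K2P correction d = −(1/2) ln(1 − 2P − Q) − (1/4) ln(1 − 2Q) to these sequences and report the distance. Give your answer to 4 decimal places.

Mismatches occur at site 2 (T→C, transition), site 3 (T→G, transversion), site 7 (T→G, transversion), site 10 (C→A, transversion), site 11 (G→A, transition), site 14 (T→A, transversion).
Of the 6 differences, 2 transitions and 4 transversions over 20 sites: P = 2/20 = 0.100000, Q = 4/20 = 0.200000.
d = −0.5·ln(0.600000) − 0.25·ln(0.600000) = −0.5·(-0.510826) − 0.25·(-0.510826) = 0.3831.

0.3831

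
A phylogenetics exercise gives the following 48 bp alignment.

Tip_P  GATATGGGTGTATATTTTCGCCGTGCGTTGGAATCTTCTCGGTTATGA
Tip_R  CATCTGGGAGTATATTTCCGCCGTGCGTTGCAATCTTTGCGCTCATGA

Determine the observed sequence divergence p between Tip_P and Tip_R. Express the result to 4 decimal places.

The sequences differ at positions 1 (G/C), 4 (A/C), 9 (T/A), 18 (T/C), 31 (G/C), 38 (C/T), 39 (T/G), 42 (G/C), 44 (T/C).
There are 9 differences over 48 sites, so p = 9/48 = 0.1875.

0.1875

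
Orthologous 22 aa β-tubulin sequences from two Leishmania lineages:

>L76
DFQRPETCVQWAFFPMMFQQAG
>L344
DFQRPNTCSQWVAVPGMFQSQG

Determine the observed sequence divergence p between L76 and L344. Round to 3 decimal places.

The sequences differ at positions 6 (E/N), 9 (V/S), 12 (A/V), 13 (F/A), 14 (F/V), 16 (M/G), 20 (Q/S), 21 (A/Q).
There are 8 differences over 22 sites, so p = 8/22 = 0.364.

0.364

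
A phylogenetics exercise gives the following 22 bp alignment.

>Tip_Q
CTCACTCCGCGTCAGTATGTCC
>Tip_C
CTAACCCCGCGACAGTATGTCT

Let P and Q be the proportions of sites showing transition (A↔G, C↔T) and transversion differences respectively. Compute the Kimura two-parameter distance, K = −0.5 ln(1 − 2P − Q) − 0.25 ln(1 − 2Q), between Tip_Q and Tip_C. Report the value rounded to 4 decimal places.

Mismatches occur at site 3 (C→A, transversion), site 6 (T→C, transition), site 12 (T→A, transversion), site 22 (C→T, transition).
Of the 4 differences, 2 transitions and 2 transversions over 22 sites: P = 2/22 = 0.090909, Q = 2/22 = 0.090909.
d = −0.5·ln(0.727273) − 0.25·ln(0.818182) = −0.5·(-0.318453) − 0.25·(-0.200670) = 0.2094.

0.2094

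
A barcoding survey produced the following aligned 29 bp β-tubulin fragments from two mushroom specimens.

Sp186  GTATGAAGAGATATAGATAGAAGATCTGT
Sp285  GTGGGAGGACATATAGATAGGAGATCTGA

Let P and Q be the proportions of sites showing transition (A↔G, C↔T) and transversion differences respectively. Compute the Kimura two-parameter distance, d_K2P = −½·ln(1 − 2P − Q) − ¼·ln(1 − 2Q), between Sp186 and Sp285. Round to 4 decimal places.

0.2437

The sequences differ at positions 3 (A/G, transition), 4 (T/G, transversion), 7 (A/G, transition), 10 (G/C, transversion), 21 (A/G, transition), 29 (T/A, transversion).
Of the 6 differences, 3 transitions and 3 transversions over 29 sites: P = 3/29 = 0.103448, Q = 3/29 = 0.103448.
d = −0.5·ln(0.689656) − 0.25·ln(0.793104) = −0.5·(-0.371562) − 0.25·(-0.231801) = 0.2437.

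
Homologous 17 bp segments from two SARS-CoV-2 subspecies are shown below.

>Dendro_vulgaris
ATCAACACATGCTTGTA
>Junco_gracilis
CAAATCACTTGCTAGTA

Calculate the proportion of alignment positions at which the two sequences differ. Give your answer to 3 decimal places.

0.353

Mismatches occur at site 1 (A→C), site 2 (T→A), site 3 (C→A), site 5 (A→T), site 9 (A→T), site 14 (T→A).
There are 6 differences over 17 sites, so p = 6/17 = 0.353.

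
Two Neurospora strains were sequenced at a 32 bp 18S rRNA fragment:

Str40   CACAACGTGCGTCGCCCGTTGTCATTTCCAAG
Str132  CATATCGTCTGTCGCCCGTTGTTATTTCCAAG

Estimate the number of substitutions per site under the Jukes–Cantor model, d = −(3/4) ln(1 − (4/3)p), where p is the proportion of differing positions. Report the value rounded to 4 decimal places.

Mismatches occur at site 3 (C→T), site 5 (A→T), site 9 (G→C), site 10 (C→T), site 23 (C→T).
p = 5/32 = 0.156250.
d = −0.75 · ln(1 − (4/3)·0.156250) = −0.75 · ln(0.791667) = −0.75 · (-0.233614) = 0.1752.

0.1752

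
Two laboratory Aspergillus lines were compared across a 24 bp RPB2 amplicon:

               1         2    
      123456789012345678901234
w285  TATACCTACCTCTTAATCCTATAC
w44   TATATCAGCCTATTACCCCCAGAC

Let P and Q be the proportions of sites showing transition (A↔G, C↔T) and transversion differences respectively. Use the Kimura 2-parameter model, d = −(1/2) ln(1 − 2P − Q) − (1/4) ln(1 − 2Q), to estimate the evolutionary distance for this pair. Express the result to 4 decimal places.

Differing sites — 5:C/T (Ti); 7:T/A (Tv); 8:A/G (Ti); 12:C/A (Tv); 16:A/C (Tv); 17:T/C (Ti); 20:T/C (Ti); 22:T/G (Tv).
Of the 8 differences, 4 transitions and 4 transversions over 24 sites: P = 4/24 = 0.166667, Q = 4/24 = 0.166667.
d = −0.5·ln(0.499999) − 0.25·ln(0.666666) = −0.5·(-0.693149) − 0.25·(-0.405466) = 0.4479.

0.4479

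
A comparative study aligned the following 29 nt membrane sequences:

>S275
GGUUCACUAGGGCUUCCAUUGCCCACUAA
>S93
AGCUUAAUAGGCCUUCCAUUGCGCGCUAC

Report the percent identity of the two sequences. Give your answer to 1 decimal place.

72.4%

The sequences differ at positions 1 (G/A), 3 (U/C), 5 (C/U), 7 (C/A), 12 (G/C), 23 (C/G), 25 (A/G), 29 (A/C).
21 of the 29 sites match, so the percent identity is 21/29 × 100 = 72.4%.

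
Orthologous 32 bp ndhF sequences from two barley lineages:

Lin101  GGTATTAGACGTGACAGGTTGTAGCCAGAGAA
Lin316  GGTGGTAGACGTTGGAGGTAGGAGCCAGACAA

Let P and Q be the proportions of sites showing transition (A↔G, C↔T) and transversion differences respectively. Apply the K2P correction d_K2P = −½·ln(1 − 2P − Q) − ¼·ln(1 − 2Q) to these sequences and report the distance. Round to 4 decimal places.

0.3048

The sequences differ at positions 4 (A/G, transition), 5 (T/G, transversion), 13 (G/T, transversion), 14 (A/G, transition), 15 (C/G, transversion), 20 (T/A, transversion), 22 (T/G, transversion), 30 (G/C, transversion).
Of the 8 differences, 2 transitions and 6 transversions over 32 sites: P = 2/32 = 0.062500, Q = 6/32 = 0.187500.
d = −0.5·ln(0.687500) − 0.25·ln(0.625000) = −0.5·(-0.374693) − 0.25·(-0.470004) = 0.3048.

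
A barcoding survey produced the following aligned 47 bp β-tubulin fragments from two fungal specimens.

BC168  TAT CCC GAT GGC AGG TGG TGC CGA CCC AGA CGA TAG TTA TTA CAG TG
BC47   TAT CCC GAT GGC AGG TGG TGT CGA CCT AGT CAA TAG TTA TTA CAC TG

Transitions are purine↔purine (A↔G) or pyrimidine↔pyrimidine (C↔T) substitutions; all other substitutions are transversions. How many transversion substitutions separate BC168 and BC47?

2

Mismatches occur at site 21 (C→T, transition), site 27 (C→T, transition), site 30 (A→T, transversion), site 32 (G→A, transition), site 45 (G→C, transversion).
Of the 5 differences, 3 transitions and 2 transversions, so the answer is 2.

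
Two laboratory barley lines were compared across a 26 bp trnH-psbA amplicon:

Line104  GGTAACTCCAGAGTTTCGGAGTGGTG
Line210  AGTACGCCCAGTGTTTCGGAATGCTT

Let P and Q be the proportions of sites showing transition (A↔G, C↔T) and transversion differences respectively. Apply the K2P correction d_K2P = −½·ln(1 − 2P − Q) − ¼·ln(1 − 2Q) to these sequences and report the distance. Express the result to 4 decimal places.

Differing sites — 1:G/A (Ti); 5:A/C (Tv); 6:C/G (Tv); 7:T/C (Ti); 12:A/T (Tv); 21:G/A (Ti); 24:G/C (Tv); 26:G/T (Tv).
Of the 8 differences, 3 transitions and 5 transversions over 26 sites: P = 3/26 = 0.115385, Q = 5/26 = 0.192308.
d = −0.5·ln(0.576922) − 0.25·ln(0.615384) = −0.5·(-0.550048) − 0.25·(-0.485509) = 0.3964.

0.3964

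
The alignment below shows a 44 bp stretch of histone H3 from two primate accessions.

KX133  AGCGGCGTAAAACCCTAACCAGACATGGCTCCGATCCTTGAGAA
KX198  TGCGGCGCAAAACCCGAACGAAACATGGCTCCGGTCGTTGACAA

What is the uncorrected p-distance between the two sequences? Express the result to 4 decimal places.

Mismatches occur at site 1 (A→T), site 8 (T→C), site 16 (T→G), site 20 (C→G), site 22 (G→A), site 34 (A→G), site 37 (C→G), site 42 (G→C).
There are 8 differences over 44 sites, so p = 8/44 = 0.1818.

0.1818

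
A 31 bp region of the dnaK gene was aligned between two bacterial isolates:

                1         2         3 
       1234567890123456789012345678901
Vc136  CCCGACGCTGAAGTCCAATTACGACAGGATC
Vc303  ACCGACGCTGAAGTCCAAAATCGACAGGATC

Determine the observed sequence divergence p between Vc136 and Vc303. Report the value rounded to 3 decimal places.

0.129

Differing sites — 1:C/A; 19:T/A; 20:T/A; 21:A/T.
There are 4 differences over 31 sites, so p = 4/31 = 0.129.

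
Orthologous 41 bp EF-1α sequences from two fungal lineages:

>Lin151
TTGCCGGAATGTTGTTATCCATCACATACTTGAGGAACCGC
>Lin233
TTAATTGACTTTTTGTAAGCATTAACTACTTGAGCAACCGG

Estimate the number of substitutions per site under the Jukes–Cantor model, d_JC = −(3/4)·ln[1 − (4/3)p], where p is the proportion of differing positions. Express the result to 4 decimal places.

Mismatches occur at site 3 (G↔A), site 4 (C↔A), site 5 (C↔T), site 6 (G↔T), site 9 (A↔C), site 11 (G↔T), site 14 (G↔T), site 15 (T↔G), site 18 (T↔A), site 19 (C↔G), site 23 (C↔T), site 25 (C↔A), site 26 (A↔C), site 35 (G↔C), site 41 (C↔G).
p = 15/41 = 0.365854.
d = −0.75 · ln(1 − (4/3)·0.365854) = −0.75 · ln(0.512195) = −0.75 · (-0.669050) = 0.5018.

0.5018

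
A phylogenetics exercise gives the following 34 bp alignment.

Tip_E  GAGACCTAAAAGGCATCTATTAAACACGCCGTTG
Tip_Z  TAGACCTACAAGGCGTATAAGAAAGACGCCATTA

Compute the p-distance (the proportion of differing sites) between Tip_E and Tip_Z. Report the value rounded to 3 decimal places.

0.265

Differing sites — 1:G/T; 9:A/C; 15:A/G; 17:C/A; 20:T/A; 21:T/G; 25:C/G; 31:G/A; 34:G/A.
There are 9 differences over 34 sites, so p = 9/34 = 0.265.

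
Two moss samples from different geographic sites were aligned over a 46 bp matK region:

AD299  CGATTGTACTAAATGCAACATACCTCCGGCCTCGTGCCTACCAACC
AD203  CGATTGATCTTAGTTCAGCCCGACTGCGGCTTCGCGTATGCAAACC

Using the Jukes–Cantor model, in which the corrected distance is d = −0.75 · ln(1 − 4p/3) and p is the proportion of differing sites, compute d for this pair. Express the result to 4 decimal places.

Mismatches occur at site 7 (T↔A), site 8 (A↔T), site 11 (A↔T), site 13 (A↔G), site 15 (G↔T), site 18 (A↔G), site 20 (A↔C), site 21 (T↔C), site 22 (A↔G), site 23 (C↔A), site 26 (C↔G), site 31 (C↔T), site 35 (T↔C), site 37 (C↔T), site 38 (C↔A), site 40 (A↔G), site 42 (C↔A).
p = 17/46 = 0.369565.
d = −0.75 · ln(1 − (4/3)·0.369565) = −0.75 · ln(0.507247) = −0.75 · (-0.678757) = 0.5091.

0.5091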